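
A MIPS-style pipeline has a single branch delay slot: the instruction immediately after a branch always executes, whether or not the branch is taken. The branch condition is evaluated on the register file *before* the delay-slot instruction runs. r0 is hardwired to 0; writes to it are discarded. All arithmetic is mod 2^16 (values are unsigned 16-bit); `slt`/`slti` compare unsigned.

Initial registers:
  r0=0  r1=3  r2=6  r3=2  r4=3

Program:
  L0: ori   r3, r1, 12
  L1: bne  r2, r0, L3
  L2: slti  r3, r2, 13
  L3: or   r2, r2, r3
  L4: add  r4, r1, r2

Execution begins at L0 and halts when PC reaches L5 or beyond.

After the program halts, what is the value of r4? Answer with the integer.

10

[0] ori   r3, r1, 12  →  {r0:0, r1:3, r2:6, r3:15, r4:3}
[1] bne  r2, r0, L3  →  {r0:0, r1:3, r2:6, r3:15, r4:3}  ⟨branch taken⟩
[2] slti  r3, r2, 13  →  {r0:0, r1:3, r2:6, r3:1, r4:3}
[3] or   r2, r2, r3  →  {r0:0, r1:3, r2:7, r3:1, r4:3}
[4] add  r4, r1, r2  →  {r0:0, r1:3, r2:7, r3:1, r4:10}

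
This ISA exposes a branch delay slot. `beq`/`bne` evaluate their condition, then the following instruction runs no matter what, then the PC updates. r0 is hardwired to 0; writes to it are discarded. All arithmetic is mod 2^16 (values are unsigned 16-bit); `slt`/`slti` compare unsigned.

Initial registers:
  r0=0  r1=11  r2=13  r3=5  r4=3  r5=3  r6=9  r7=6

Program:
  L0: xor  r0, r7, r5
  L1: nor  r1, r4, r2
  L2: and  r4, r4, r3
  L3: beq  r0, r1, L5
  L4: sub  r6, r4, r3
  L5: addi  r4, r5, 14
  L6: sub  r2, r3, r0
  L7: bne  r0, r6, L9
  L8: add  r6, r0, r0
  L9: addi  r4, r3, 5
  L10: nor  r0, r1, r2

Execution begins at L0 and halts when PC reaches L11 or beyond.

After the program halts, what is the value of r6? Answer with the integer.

  step pc=0: xor  r0, r7, r5  regs=(0,11,13,5,3,3,9,6)
  step pc=1: nor  r1, r4, r2  regs=(0,65520,13,5,3,3,9,6)
  step pc=2: and  r4, r4, r3  regs=(0,65520,13,5,1,3,9,6)
  step pc=3: beq  r0, r1, L5  cond=F  regs=(0,65520,13,5,1,3,9,6)
  step pc=4: sub  r6, r4, r3  regs=(0,65520,13,5,1,3,65532,6)
  step pc=5: addi  r4, r5, 14  regs=(0,65520,13,5,17,3,65532,6)
  step pc=6: sub  r2, r3, r0  regs=(0,65520,5,5,17,3,65532,6)
  step pc=7: bne  r0, r6, L9  cond=T  regs=(0,65520,5,5,17,3,65532,6)
  step pc=8: add  r6, r0, r0  regs=(0,65520,5,5,17,3,0,6)
  step pc=9: addi  r4, r3, 5  regs=(0,65520,5,5,10,3,0,6)
  step pc=10: nor  r0, r1, r2  regs=(0,65520,5,5,10,3,0,6)

0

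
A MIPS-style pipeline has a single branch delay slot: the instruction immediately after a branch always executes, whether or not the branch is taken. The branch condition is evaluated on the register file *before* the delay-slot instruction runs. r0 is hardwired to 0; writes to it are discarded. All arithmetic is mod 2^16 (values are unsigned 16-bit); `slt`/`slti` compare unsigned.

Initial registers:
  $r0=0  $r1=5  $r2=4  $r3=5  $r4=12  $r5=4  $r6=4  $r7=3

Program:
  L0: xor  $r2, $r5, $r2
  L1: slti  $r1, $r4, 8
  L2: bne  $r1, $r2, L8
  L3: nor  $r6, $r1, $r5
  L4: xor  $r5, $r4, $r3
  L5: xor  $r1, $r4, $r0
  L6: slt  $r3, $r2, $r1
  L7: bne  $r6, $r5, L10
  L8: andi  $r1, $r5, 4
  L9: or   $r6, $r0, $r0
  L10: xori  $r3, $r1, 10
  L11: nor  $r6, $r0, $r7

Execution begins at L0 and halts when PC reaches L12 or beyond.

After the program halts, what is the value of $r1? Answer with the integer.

#0 xor  $r2, $r5, $r2 ; 0/5/0/5/12/4/4/3
#1 slti  $r1, $r4, 8 ; 0/0/0/5/12/4/4/3
#2 bne  $r1, $r2, L8 ; 0/0/0/5/12/4/4/3 ; →fallthru
#3 nor  $r6, $r1, $r5 ; 0/0/0/5/12/4/65531/3
#4 xor  $r5, $r4, $r3 ; 0/0/0/5/12/9/65531/3
#5 xor  $r1, $r4, $r0 ; 0/12/0/5/12/9/65531/3
#6 slt  $r3, $r2, $r1 ; 0/12/0/1/12/9/65531/3
#7 bne  $r6, $r5, L10 ; 0/12/0/1/12/9/65531/3 ; →target
#8 andi  $r1, $r5, 4 ; 0/0/0/1/12/9/65531/3
#10 xori  $r3, $r1, 10 ; 0/0/0/10/12/9/65531/3
#11 nor  $r6, $r0, $r7 ; 0/0/0/10/12/9/65532/3

0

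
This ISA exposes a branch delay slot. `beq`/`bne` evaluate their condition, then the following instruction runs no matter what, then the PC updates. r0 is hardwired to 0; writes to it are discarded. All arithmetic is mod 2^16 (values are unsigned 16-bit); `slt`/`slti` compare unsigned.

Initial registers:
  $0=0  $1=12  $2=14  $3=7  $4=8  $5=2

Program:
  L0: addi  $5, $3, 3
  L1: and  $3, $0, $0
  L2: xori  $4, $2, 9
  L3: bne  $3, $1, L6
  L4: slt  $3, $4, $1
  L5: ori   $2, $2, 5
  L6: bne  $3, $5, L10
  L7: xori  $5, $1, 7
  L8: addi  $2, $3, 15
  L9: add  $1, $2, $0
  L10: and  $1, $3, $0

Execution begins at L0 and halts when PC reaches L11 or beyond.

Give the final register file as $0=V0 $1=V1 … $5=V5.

$0=0 $1=0 $2=14 $3=1 $4=7 $5=11

PC=0  addi  $5, $3, 3        | $0=0 $1=12 $2=14 $3=7 $4=8 $5=10
PC=1  and  $3, $0, $0        | $0=0 $1=12 $2=14 $3=0 $4=8 $5=10
PC=2  xori  $4, $2, 9        | $0=0 $1=12 $2=14 $3=0 $4=7 $5=10
PC=3  bne  $3, $1, L6        | $0=0 $1=12 $2=14 $3=0 $4=7 $5=10  [TAKEN]
PC=4  slt  $3, $4, $1        | $0=0 $1=12 $2=14 $3=1 $4=7 $5=10
PC=6  bne  $3, $5, L10       | $0=0 $1=12 $2=14 $3=1 $4=7 $5=10  [TAKEN]
PC=7  xori  $5, $1, 7        | $0=0 $1=12 $2=14 $3=1 $4=7 $5=11
PC=10 and  $1, $3, $0        | $0=0 $1=0 $2=14 $3=1 $4=7 $5=11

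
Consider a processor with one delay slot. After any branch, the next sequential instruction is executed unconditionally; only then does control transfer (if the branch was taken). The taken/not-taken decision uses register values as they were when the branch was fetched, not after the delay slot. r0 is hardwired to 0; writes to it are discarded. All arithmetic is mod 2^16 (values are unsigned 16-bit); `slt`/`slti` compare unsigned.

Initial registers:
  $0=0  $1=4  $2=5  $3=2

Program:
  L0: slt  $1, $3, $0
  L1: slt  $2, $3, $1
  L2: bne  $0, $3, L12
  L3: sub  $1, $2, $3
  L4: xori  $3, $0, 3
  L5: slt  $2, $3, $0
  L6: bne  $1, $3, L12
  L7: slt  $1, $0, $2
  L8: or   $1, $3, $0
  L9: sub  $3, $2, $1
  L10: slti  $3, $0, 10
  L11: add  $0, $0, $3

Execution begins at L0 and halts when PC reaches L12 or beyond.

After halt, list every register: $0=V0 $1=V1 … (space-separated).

$0=0 $1=65534 $2=0 $3=2

  step pc=0: slt  $1, $3, $0  regs=(0,0,5,2)
  step pc=1: slt  $2, $3, $1  regs=(0,0,0,2)
  step pc=2: bne  $0, $3, L12  cond=T  regs=(0,0,0,2)
  step pc=3: sub  $1, $2, $3  regs=(0,65534,0,2)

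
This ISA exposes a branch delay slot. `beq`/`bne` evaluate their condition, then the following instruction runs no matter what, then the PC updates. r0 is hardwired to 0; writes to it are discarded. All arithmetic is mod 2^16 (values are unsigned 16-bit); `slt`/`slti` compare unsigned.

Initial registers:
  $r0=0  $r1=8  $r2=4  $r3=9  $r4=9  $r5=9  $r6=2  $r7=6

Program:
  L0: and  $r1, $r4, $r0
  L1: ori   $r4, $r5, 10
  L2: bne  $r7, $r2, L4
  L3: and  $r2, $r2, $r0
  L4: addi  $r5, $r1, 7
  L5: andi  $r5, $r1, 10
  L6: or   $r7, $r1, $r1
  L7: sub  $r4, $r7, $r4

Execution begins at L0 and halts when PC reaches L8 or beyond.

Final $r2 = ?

0

#0 and  $r1, $r4, $r0 ; 0/0/4/9/9/9/2/6
#1 ori   $r4, $r5, 10 ; 0/0/4/9/11/9/2/6
#2 bne  $r7, $r2, L4 ; 0/0/4/9/11/9/2/6 ; →target
#3 and  $r2, $r2, $r0 ; 0/0/0/9/11/9/2/6
#4 addi  $r5, $r1, 7 ; 0/0/0/9/11/7/2/6
#5 andi  $r5, $r1, 10 ; 0/0/0/9/11/0/2/6
#6 or   $r7, $r1, $r1 ; 0/0/0/9/11/0/2/0
#7 sub  $r4, $r7, $r4 ; 0/0/0/9/65525/0/2/0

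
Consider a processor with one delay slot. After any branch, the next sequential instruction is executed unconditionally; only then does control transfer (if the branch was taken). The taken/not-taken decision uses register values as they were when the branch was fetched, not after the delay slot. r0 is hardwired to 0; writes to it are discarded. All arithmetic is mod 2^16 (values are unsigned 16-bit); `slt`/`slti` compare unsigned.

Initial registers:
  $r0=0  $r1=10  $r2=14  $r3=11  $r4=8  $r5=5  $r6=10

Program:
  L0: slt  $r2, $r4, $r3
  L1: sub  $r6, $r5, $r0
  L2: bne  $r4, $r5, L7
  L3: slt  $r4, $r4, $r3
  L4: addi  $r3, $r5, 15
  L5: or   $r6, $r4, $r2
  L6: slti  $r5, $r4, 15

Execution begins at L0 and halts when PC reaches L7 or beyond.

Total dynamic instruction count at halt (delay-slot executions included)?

4

[0] slt  $r2, $r4, $r3  →  {$r0:0, $r1:10, $r2:1, $r3:11, $r4:8, $r5:5, $r6:10}
[1] sub  $r6, $r5, $r0  →  {$r0:0, $r1:10, $r2:1, $r3:11, $r4:8, $r5:5, $r6:5}
[2] bne  $r4, $r5, L7  →  {$r0:0, $r1:10, $r2:1, $r3:11, $r4:8, $r5:5, $r6:5}  ⟨branch taken⟩
[3] slt  $r4, $r4, $r3  →  {$r0:0, $r1:10, $r2:1, $r3:11, $r4:1, $r5:5, $r6:5}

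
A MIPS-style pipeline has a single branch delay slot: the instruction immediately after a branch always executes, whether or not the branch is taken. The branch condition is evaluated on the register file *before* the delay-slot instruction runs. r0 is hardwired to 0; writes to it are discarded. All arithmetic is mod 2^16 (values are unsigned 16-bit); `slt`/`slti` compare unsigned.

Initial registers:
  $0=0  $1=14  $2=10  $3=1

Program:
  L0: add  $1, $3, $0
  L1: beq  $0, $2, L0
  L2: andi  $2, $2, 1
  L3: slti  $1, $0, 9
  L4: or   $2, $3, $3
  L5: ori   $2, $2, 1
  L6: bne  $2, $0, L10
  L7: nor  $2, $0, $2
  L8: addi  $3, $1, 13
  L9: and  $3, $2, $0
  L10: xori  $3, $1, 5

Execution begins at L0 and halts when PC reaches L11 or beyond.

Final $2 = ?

65534

[0] add  $1, $3, $0  →  {$0:0, $1:1, $2:10, $3:1}
[1] beq  $0, $2, L0  →  {$0:0, $1:1, $2:10, $3:1}  ⟨branch fallthrough⟩
[2] andi  $2, $2, 1  →  {$0:0, $1:1, $2:0, $3:1}
[3] slti  $1, $0, 9  →  {$0:0, $1:1, $2:0, $3:1}
[4] or   $2, $3, $3  →  {$0:0, $1:1, $2:1, $3:1}
[5] ori   $2, $2, 1  →  {$0:0, $1:1, $2:1, $3:1}
[6] bne  $2, $0, L10  →  {$0:0, $1:1, $2:1, $3:1}  ⟨branch taken⟩
[7] nor  $2, $0, $2  →  {$0:0, $1:1, $2:65534, $3:1}
[10] xori  $3, $1, 5  →  {$0:0, $1:1, $2:65534, $3:4}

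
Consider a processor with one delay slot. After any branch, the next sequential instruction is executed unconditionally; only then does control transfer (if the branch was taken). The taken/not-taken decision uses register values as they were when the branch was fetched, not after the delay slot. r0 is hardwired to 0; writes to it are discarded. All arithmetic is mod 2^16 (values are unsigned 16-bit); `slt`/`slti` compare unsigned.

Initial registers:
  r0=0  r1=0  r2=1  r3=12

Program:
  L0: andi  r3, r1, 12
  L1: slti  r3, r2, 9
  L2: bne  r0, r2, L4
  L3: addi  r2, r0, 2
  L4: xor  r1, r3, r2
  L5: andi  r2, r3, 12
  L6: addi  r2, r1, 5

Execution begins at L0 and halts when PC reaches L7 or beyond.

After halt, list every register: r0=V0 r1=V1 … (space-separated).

r0=0 r1=3 r2=8 r3=1

[0] andi  r3, r1, 12  →  {r0:0, r1:0, r2:1, r3:0}
[1] slti  r3, r2, 9  →  {r0:0, r1:0, r2:1, r3:1}
[2] bne  r0, r2, L4  →  {r0:0, r1:0, r2:1, r3:1}  ⟨branch taken⟩
[3] addi  r2, r0, 2  →  {r0:0, r1:0, r2:2, r3:1}
[4] xor  r1, r3, r2  →  {r0:0, r1:3, r2:2, r3:1}
[5] andi  r2, r3, 12  →  {r0:0, r1:3, r2:0, r3:1}
[6] addi  r2, r1, 5  →  {r0:0, r1:3, r2:8, r3:1}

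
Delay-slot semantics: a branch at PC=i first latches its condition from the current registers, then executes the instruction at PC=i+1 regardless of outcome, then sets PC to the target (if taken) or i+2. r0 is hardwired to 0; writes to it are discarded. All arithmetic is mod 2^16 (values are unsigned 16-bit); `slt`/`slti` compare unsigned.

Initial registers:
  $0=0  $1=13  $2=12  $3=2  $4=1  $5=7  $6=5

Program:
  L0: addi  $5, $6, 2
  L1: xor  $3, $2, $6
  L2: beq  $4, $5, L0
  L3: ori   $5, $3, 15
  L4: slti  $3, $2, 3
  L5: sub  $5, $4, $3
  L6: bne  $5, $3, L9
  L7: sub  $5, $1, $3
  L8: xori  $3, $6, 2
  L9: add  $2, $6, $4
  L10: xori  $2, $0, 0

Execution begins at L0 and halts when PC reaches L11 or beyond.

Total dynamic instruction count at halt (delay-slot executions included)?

10

PC=0  addi  $5, $6, 2        | $0=0 $1=13 $2=12 $3=2 $4=1 $5=7 $6=5
PC=1  xor  $3, $2, $6        | $0=0 $1=13 $2=12 $3=9 $4=1 $5=7 $6=5
PC=2  beq  $4, $5, L0        | $0=0 $1=13 $2=12 $3=9 $4=1 $5=7 $6=5  [not taken]
PC=3  ori   $5, $3, 15       | $0=0 $1=13 $2=12 $3=9 $4=1 $5=15 $6=5
PC=4  slti  $3, $2, 3        | $0=0 $1=13 $2=12 $3=0 $4=1 $5=15 $6=5
PC=5  sub  $5, $4, $3        | $0=0 $1=13 $2=12 $3=0 $4=1 $5=1 $6=5
PC=6  bne  $5, $3, L9        | $0=0 $1=13 $2=12 $3=0 $4=1 $5=1 $6=5  [TAKEN]
PC=7  sub  $5, $1, $3        | $0=0 $1=13 $2=12 $3=0 $4=1 $5=13 $6=5
PC=9  add  $2, $6, $4        | $0=0 $1=13 $2=6 $3=0 $4=1 $5=13 $6=5
PC=10 xori  $2, $0, 0        | $0=0 $1=13 $2=0 $3=0 $4=1 $5=13 $6=5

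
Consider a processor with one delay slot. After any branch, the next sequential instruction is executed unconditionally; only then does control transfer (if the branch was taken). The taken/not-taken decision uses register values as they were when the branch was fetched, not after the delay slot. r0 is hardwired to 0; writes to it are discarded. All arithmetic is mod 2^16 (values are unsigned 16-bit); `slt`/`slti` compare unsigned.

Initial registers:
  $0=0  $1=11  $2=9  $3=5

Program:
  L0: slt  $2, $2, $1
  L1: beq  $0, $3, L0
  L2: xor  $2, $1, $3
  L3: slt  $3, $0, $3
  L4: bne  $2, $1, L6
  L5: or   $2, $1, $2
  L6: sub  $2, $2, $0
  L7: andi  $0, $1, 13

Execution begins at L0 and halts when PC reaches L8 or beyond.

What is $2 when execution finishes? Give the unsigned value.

[0] slt  $2, $2, $1  →  {$0:0, $1:11, $2:1, $3:5}
[1] beq  $0, $3, L0  →  {$0:0, $1:11, $2:1, $3:5}  ⟨branch fallthrough⟩
[2] xor  $2, $1, $3  →  {$0:0, $1:11, $2:14, $3:5}
[3] slt  $3, $0, $3  →  {$0:0, $1:11, $2:14, $3:1}
[4] bne  $2, $1, L6  →  {$0:0, $1:11, $2:14, $3:1}  ⟨branch taken⟩
[5] or   $2, $1, $2  →  {$0:0, $1:11, $2:15, $3:1}
[6] sub  $2, $2, $0  →  {$0:0, $1:11, $2:15, $3:1}
[7] andi  $0, $1, 13  →  {$0:0, $1:11, $2:15, $3:1}

15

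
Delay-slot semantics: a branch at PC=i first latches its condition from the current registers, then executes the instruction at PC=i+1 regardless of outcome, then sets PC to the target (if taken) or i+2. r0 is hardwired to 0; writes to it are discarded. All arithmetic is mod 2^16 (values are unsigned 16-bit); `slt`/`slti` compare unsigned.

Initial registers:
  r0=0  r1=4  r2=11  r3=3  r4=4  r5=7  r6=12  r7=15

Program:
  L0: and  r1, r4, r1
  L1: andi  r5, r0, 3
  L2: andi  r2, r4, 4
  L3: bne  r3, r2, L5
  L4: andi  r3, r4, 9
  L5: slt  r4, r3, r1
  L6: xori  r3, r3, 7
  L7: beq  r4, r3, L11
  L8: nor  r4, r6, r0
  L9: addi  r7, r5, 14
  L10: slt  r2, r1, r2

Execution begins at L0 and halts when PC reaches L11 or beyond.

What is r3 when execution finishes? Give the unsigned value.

[0] and  r1, r4, r1  →  {r0:0, r1:4, r2:11, r3:3, r4:4, r5:7, r6:12, r7:15}
[1] andi  r5, r0, 3  →  {r0:0, r1:4, r2:11, r3:3, r4:4, r5:0, r6:12, r7:15}
[2] andi  r2, r4, 4  →  {r0:0, r1:4, r2:4, r3:3, r4:4, r5:0, r6:12, r7:15}
[3] bne  r3, r2, L5  →  {r0:0, r1:4, r2:4, r3:3, r4:4, r5:0, r6:12, r7:15}  ⟨branch taken⟩
[4] andi  r3, r4, 9  →  {r0:0, r1:4, r2:4, r3:0, r4:4, r5:0, r6:12, r7:15}
[5] slt  r4, r3, r1  →  {r0:0, r1:4, r2:4, r3:0, r4:1, r5:0, r6:12, r7:15}
[6] xori  r3, r3, 7  →  {r0:0, r1:4, r2:4, r3:7, r4:1, r5:0, r6:12, r7:15}
[7] beq  r4, r3, L11  →  {r0:0, r1:4, r2:4, r3:7, r4:1, r5:0, r6:12, r7:15}  ⟨branch fallthrough⟩
[8] nor  r4, r6, r0  →  {r0:0, r1:4, r2:4, r3:7, r4:65523, r5:0, r6:12, r7:15}
[9] addi  r7, r5, 14  →  {r0:0, r1:4, r2:4, r3:7, r4:65523, r5:0, r6:12, r7:14}
[10] slt  r2, r1, r2  →  {r0:0, r1:4, r2:0, r3:7, r4:65523, r5:0, r6:12, r7:14}

7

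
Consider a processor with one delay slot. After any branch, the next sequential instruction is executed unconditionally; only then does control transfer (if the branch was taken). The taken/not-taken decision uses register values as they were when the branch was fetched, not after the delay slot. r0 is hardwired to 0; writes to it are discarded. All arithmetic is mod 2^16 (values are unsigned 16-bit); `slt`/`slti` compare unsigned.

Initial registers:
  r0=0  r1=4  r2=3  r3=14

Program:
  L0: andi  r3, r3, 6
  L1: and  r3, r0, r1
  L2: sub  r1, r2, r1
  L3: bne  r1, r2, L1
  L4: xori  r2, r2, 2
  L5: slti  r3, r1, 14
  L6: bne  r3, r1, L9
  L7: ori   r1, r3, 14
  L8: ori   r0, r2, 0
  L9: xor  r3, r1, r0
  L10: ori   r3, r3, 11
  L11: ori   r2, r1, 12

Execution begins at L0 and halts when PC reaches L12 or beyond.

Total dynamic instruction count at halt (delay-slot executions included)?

  step pc=0: andi  r3, r3, 6  regs=(0,4,3,6)
  step pc=1: and  r3, r0, r1  regs=(0,4,3,0)
  step pc=2: sub  r1, r2, r1  regs=(0,65535,3,0)
  step pc=3: bne  r1, r2, L1  cond=T  regs=(0,65535,3,0)
  step pc=4: xori  r2, r2, 2  regs=(0,65535,1,0)
  step pc=1: and  r3, r0, r1  regs=(0,65535,1,0)
  step pc=2: sub  r1, r2, r1  regs=(0,2,1,0)
  step pc=3: bne  r1, r2, L1  cond=T  regs=(0,2,1,0)
  step pc=4: xori  r2, r2, 2  regs=(0,2,3,0)
  step pc=1: and  r3, r0, r1  regs=(0,2,3,0)
  step pc=2: sub  r1, r2, r1  regs=(0,1,3,0)
  step pc=3: bne  r1, r2, L1  cond=T  regs=(0,1,3,0)
  step pc=4: xori  r2, r2, 2  regs=(0,1,1,0)
  step pc=1: and  r3, r0, r1  regs=(0,1,1,0)
  step pc=2: sub  r1, r2, r1  regs=(0,0,1,0)
  step pc=3: bne  r1, r2, L1  cond=T  regs=(0,0,1,0)
  step pc=4: xori  r2, r2, 2  regs=(0,0,3,0)
  step pc=1: and  r3, r0, r1  regs=(0,0,3,0)
  step pc=2: sub  r1, r2, r1  regs=(0,3,3,0)
  step pc=3: bne  r1, r2, L1  cond=F  regs=(0,3,3,0)
  step pc=4: xori  r2, r2, 2  regs=(0,3,1,0)
  step pc=5: slti  r3, r1, 14  regs=(0,3,1,1)
  step pc=6: bne  r3, r1, L9  cond=T  regs=(0,3,1,1)
  step pc=7: ori   r1, r3, 14  regs=(0,15,1,1)
  step pc=9: xor  r3, r1, r0  regs=(0,15,1,15)
  step pc=10: ori   r3, r3, 11  regs=(0,15,1,15)
  step pc=11: ori   r2, r1, 12  regs=(0,15,15,15)

27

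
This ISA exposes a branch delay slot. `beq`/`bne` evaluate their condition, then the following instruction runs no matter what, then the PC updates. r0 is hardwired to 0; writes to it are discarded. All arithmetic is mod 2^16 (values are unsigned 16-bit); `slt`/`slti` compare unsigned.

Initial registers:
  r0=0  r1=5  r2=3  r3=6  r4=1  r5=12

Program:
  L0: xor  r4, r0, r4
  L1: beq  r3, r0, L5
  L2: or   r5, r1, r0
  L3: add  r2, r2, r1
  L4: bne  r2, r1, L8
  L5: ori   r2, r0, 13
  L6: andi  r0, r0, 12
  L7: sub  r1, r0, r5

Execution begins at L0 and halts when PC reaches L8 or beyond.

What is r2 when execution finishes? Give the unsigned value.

PC=0  xor  r4, r0, r4        | r0=0 r1=5 r2=3 r3=6 r4=1 r5=12
PC=1  beq  r3, r0, L5        | r0=0 r1=5 r2=3 r3=6 r4=1 r5=12  [not taken]
PC=2  or   r5, r1, r0        | r0=0 r1=5 r2=3 r3=6 r4=1 r5=5
PC=3  add  r2, r2, r1        | r0=0 r1=5 r2=8 r3=6 r4=1 r5=5
PC=4  bne  r2, r1, L8        | r0=0 r1=5 r2=8 r3=6 r4=1 r5=5  [TAKEN]
PC=5  ori   r2, r0, 13       | r0=0 r1=5 r2=13 r3=6 r4=1 r5=5

13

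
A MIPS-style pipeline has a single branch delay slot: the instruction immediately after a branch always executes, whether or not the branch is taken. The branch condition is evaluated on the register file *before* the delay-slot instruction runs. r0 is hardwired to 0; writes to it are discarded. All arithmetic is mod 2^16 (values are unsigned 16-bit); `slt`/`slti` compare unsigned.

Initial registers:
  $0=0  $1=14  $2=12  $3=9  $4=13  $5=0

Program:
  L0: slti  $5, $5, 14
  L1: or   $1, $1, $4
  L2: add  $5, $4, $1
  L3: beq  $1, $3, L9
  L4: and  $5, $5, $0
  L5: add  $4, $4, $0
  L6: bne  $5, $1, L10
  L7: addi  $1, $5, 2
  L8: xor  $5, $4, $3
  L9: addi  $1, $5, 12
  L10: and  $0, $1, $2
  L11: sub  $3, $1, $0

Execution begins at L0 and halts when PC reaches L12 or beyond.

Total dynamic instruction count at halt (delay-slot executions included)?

10

#0 slti  $5, $5, 14 ; 0/14/12/9/13/1
#1 or   $1, $1, $4 ; 0/15/12/9/13/1
#2 add  $5, $4, $1 ; 0/15/12/9/13/28
#3 beq  $1, $3, L9 ; 0/15/12/9/13/28 ; →fallthru
#4 and  $5, $5, $0 ; 0/15/12/9/13/0
#5 add  $4, $4, $0 ; 0/15/12/9/13/0
#6 bne  $5, $1, L10 ; 0/15/12/9/13/0 ; →target
#7 addi  $1, $5, 2 ; 0/2/12/9/13/0
#10 and  $0, $1, $2 ; 0/2/12/9/13/0
#11 sub  $3, $1, $0 ; 0/2/12/2/13/0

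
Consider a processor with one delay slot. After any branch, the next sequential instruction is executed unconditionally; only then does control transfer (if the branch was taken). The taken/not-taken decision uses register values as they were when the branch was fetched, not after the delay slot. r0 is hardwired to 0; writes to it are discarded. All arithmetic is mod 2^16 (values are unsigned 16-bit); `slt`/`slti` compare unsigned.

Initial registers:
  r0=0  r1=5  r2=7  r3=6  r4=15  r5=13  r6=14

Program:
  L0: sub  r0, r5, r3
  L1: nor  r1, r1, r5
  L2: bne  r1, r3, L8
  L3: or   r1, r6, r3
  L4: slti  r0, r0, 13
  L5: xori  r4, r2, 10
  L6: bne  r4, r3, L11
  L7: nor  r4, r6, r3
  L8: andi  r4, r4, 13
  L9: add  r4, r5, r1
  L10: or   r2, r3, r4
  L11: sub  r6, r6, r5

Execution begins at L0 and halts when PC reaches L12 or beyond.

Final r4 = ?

PC=0  sub  r0, r5, r3        | r0=0 r1=5 r2=7 r3=6 r4=15 r5=13 r6=14
PC=1  nor  r1, r1, r5        | r0=0 r1=65522 r2=7 r3=6 r4=15 r5=13 r6=14
PC=2  bne  r1, r3, L8        | r0=0 r1=65522 r2=7 r3=6 r4=15 r5=13 r6=14  [TAKEN]
PC=3  or   r1, r6, r3        | r0=0 r1=14 r2=7 r3=6 r4=15 r5=13 r6=14
PC=8  andi  r4, r4, 13       | r0=0 r1=14 r2=7 r3=6 r4=13 r5=13 r6=14
PC=9  add  r4, r5, r1        | r0=0 r1=14 r2=7 r3=6 r4=27 r5=13 r6=14
PC=10 or   r2, r3, r4        | r0=0 r1=14 r2=31 r3=6 r4=27 r5=13 r6=14
PC=11 sub  r6, r6, r5        | r0=0 r1=14 r2=31 r3=6 r4=27 r5=13 r6=1

27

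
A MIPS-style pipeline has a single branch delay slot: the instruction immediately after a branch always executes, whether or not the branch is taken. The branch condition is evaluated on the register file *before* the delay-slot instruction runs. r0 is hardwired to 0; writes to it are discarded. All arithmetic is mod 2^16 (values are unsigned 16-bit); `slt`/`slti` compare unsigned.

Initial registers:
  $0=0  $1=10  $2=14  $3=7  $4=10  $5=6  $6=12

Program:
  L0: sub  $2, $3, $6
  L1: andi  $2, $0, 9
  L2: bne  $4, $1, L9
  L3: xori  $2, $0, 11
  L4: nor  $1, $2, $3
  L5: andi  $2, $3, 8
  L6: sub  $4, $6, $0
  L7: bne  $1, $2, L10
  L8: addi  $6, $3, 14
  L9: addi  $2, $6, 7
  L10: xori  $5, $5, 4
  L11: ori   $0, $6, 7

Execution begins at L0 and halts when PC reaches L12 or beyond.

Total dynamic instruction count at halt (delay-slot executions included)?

[0] sub  $2, $3, $6  →  {$0:0, $1:10, $2:65531, $3:7, $4:10, $5:6, $6:12}
[1] andi  $2, $0, 9  →  {$0:0, $1:10, $2:0, $3:7, $4:10, $5:6, $6:12}
[2] bne  $4, $1, L9  →  {$0:0, $1:10, $2:0, $3:7, $4:10, $5:6, $6:12}  ⟨branch fallthrough⟩
[3] xori  $2, $0, 11  →  {$0:0, $1:10, $2:11, $3:7, $4:10, $5:6, $6:12}
[4] nor  $1, $2, $3  →  {$0:0, $1:65520, $2:11, $3:7, $4:10, $5:6, $6:12}
[5] andi  $2, $3, 8  →  {$0:0, $1:65520, $2:0, $3:7, $4:10, $5:6, $6:12}
[6] sub  $4, $6, $0  →  {$0:0, $1:65520, $2:0, $3:7, $4:12, $5:6, $6:12}
[7] bne  $1, $2, L10  →  {$0:0, $1:65520, $2:0, $3:7, $4:12, $5:6, $6:12}  ⟨branch taken⟩
[8] addi  $6, $3, 14  →  {$0:0, $1:65520, $2:0, $3:7, $4:12, $5:6, $6:21}
[10] xori  $5, $5, 4  →  {$0:0, $1:65520, $2:0, $3:7, $4:12, $5:2, $6:21}
[11] ori   $0, $6, 7  →  {$0:0, $1:65520, $2:0, $3:7, $4:12, $5:2, $6:21}

11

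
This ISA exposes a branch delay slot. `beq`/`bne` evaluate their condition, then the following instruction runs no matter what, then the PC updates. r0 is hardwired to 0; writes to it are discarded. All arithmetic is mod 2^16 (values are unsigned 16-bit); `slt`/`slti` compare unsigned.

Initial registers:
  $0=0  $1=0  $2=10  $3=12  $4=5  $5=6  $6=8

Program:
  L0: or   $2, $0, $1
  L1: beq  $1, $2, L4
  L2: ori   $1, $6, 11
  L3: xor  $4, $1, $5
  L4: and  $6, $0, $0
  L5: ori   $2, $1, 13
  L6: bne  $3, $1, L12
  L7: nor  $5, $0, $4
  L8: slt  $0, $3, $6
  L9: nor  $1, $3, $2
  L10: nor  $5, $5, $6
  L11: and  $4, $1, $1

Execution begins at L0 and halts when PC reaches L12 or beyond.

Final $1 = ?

11

  step pc=0: or   $2, $0, $1  regs=(0,0,0,12,5,6,8)
  step pc=1: beq  $1, $2, L4  cond=T  regs=(0,0,0,12,5,6,8)
  step pc=2: ori   $1, $6, 11  regs=(0,11,0,12,5,6,8)
  step pc=4: and  $6, $0, $0  regs=(0,11,0,12,5,6,0)
  step pc=5: ori   $2, $1, 13  regs=(0,11,15,12,5,6,0)
  step pc=6: bne  $3, $1, L12  cond=T  regs=(0,11,15,12,5,6,0)
  step pc=7: nor  $5, $0, $4  regs=(0,11,15,12,5,65530,0)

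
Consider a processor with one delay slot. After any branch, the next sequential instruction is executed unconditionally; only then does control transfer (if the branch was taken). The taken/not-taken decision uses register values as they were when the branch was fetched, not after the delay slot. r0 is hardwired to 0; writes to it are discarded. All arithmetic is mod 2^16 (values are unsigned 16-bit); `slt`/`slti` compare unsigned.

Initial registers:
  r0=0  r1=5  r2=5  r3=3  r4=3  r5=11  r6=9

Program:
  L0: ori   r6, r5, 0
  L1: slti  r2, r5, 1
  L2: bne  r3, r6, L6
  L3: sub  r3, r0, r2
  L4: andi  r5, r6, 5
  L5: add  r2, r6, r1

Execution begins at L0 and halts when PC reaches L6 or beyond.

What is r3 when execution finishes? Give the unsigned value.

0

PC=0  ori   r6, r5, 0        | r0=0 r1=5 r2=5 r3=3 r4=3 r5=11 r6=11
PC=1  slti  r2, r5, 1        | r0=0 r1=5 r2=0 r3=3 r4=3 r5=11 r6=11
PC=2  bne  r3, r6, L6        | r0=0 r1=5 r2=0 r3=3 r4=3 r5=11 r6=11  [TAKEN]
PC=3  sub  r3, r0, r2        | r0=0 r1=5 r2=0 r3=0 r4=3 r5=11 r6=11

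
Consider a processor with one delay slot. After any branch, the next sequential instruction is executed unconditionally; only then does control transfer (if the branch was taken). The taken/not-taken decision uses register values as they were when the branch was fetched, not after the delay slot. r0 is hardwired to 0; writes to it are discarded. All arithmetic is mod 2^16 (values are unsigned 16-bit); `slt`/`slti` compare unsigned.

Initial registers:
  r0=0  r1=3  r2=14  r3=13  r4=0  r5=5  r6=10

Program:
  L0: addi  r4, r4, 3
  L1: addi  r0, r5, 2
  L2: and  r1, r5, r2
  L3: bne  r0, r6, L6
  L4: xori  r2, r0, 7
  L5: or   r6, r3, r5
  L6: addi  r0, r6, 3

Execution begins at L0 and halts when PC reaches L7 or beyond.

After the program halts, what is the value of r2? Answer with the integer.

7

  step pc=0: addi  r4, r4, 3  regs=(0,3,14,13,3,5,10)
  step pc=1: addi  r0, r5, 2  regs=(0,3,14,13,3,5,10)
  step pc=2: and  r1, r5, r2  regs=(0,4,14,13,3,5,10)
  step pc=3: bne  r0, r6, L6  cond=T  regs=(0,4,14,13,3,5,10)
  step pc=4: xori  r2, r0, 7  regs=(0,4,7,13,3,5,10)
  step pc=6: addi  r0, r6, 3  regs=(0,4,7,13,3,5,10)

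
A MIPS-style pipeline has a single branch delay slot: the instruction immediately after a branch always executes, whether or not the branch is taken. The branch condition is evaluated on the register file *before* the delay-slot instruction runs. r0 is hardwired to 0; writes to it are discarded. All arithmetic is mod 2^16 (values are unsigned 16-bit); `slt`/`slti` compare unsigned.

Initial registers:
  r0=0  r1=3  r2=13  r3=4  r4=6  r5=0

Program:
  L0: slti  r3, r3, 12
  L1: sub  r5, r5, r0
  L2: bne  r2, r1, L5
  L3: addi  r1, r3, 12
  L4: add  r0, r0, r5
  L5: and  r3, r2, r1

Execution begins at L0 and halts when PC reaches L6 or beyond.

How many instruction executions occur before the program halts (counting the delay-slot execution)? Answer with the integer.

  step pc=0: slti  r3, r3, 12  regs=(0,3,13,1,6,0)
  step pc=1: sub  r5, r5, r0  regs=(0,3,13,1,6,0)
  step pc=2: bne  r2, r1, L5  cond=T  regs=(0,3,13,1,6,0)
  step pc=3: addi  r1, r3, 12  regs=(0,13,13,1,6,0)
  step pc=5: and  r3, r2, r1  regs=(0,13,13,13,6,0)

5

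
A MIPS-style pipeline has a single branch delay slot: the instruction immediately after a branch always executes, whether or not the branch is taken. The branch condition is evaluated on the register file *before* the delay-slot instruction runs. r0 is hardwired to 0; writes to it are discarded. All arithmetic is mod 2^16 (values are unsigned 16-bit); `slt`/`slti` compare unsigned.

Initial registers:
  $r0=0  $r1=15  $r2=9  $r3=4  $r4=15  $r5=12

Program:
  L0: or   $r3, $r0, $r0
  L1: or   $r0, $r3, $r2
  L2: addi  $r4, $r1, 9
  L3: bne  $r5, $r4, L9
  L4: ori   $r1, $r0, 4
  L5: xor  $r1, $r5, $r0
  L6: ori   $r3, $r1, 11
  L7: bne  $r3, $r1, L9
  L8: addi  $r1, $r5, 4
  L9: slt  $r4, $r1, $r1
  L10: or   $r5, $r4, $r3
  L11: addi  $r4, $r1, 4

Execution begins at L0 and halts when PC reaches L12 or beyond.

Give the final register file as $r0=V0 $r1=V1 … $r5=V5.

PC=0  or   $r3, $r0, $r0     | $r0=0 $r1=15 $r2=9 $r3=0 $r4=15 $r5=12
PC=1  or   $r0, $r3, $r2     | $r0=0 $r1=15 $r2=9 $r3=0 $r4=15 $r5=12
PC=2  addi  $r4, $r1, 9      | $r0=0 $r1=15 $r2=9 $r3=0 $r4=24 $r5=12
PC=3  bne  $r5, $r4, L9      | $r0=0 $r1=15 $r2=9 $r3=0 $r4=24 $r5=12  [TAKEN]
PC=4  ori   $r1, $r0, 4      | $r0=0 $r1=4 $r2=9 $r3=0 $r4=24 $r5=12
PC=9  slt  $r4, $r1, $r1     | $r0=0 $r1=4 $r2=9 $r3=0 $r4=0 $r5=12
PC=10 or   $r5, $r4, $r3     | $r0=0 $r1=4 $r2=9 $r3=0 $r4=0 $r5=0
PC=11 addi  $r4, $r1, 4      | $r0=0 $r1=4 $r2=9 $r3=0 $r4=8 $r5=0

$r0=0 $r1=4 $r2=9 $r3=0 $r4=8 $r5=0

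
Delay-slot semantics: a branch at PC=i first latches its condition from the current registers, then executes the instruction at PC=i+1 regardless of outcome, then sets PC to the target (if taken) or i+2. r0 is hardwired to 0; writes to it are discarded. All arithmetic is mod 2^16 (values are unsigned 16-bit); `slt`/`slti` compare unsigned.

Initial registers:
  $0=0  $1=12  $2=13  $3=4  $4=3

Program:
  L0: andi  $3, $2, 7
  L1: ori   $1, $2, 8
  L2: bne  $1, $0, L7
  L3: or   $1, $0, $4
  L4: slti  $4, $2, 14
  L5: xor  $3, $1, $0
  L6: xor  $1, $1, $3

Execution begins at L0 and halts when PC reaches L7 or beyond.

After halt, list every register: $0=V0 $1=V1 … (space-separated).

$0=0 $1=3 $2=13 $3=5 $4=3

PC=0  andi  $3, $2, 7        | $0=0 $1=12 $2=13 $3=5 $4=3
PC=1  ori   $1, $2, 8        | $0=0 $1=13 $2=13 $3=5 $4=3
PC=2  bne  $1, $0, L7        | $0=0 $1=13 $2=13 $3=5 $4=3  [TAKEN]
PC=3  or   $1, $0, $4        | $0=0 $1=3 $2=13 $3=5 $4=3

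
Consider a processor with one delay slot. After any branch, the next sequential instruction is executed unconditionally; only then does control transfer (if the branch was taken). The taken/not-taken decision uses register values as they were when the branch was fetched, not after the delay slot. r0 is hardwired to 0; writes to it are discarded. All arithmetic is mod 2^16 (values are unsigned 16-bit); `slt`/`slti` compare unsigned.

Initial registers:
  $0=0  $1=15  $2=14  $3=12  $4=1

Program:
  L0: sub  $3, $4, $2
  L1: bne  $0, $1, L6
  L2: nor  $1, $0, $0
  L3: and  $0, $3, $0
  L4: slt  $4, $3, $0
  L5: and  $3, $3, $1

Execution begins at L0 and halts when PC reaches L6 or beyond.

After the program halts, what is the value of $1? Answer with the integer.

#0 sub  $3, $4, $2 ; 0/15/14/65523/1
#1 bne  $0, $1, L6 ; 0/15/14/65523/1 ; →target
#2 nor  $1, $0, $0 ; 0/65535/14/65523/1

65535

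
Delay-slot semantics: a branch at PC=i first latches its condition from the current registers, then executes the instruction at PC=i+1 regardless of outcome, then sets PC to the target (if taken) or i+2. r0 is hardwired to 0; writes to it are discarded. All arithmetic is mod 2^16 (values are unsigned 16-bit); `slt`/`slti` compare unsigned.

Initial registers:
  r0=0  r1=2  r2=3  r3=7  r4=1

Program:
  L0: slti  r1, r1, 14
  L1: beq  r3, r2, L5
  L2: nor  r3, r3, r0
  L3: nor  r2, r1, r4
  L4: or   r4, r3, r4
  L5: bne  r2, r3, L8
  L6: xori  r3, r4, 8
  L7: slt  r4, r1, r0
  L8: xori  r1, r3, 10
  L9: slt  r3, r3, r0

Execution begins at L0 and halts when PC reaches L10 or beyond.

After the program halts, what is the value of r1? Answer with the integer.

#0 slti  r1, r1, 14 ; 0/1/3/7/1
#1 beq  r3, r2, L5 ; 0/1/3/7/1 ; →fallthru
#2 nor  r3, r3, r0 ; 0/1/3/65528/1
#3 nor  r2, r1, r4 ; 0/1/65534/65528/1
#4 or   r4, r3, r4 ; 0/1/65534/65528/65529
#5 bne  r2, r3, L8 ; 0/1/65534/65528/65529 ; →target
#6 xori  r3, r4, 8 ; 0/1/65534/65521/65529
#8 xori  r1, r3, 10 ; 0/65531/65534/65521/65529
#9 slt  r3, r3, r0 ; 0/65531/65534/0/65529

65531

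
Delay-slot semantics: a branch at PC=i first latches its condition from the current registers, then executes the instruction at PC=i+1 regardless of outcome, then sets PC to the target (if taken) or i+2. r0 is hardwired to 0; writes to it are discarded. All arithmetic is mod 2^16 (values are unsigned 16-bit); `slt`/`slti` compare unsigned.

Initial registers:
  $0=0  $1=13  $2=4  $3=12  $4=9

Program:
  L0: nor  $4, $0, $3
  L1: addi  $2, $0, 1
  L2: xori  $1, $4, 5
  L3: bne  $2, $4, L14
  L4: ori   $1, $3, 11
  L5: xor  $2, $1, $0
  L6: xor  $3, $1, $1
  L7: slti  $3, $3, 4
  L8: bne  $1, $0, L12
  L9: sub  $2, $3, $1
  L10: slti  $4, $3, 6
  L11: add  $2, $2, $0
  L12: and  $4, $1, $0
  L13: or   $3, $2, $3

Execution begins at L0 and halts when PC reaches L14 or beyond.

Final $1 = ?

15

[0] nor  $4, $0, $3  →  {$0:0, $1:13, $2:4, $3:12, $4:65523}
[1] addi  $2, $0, 1  →  {$0:0, $1:13, $2:1, $3:12, $4:65523}
[2] xori  $1, $4, 5  →  {$0:0, $1:65526, $2:1, $3:12, $4:65523}
[3] bne  $2, $4, L14  →  {$0:0, $1:65526, $2:1, $3:12, $4:65523}  ⟨branch taken⟩
[4] ori   $1, $3, 11  →  {$0:0, $1:15, $2:1, $3:12, $4:65523}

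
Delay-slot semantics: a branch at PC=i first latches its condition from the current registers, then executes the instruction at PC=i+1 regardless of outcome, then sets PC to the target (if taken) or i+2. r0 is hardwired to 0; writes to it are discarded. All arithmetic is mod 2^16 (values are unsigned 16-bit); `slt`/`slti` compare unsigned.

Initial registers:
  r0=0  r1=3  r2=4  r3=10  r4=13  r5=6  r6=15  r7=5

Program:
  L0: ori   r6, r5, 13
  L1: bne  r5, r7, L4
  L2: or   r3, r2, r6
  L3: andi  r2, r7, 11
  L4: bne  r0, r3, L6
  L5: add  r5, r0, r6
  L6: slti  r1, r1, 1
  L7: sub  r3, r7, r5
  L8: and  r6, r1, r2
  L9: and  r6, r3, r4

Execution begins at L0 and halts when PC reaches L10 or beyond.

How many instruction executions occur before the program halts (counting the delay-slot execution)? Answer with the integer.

PC=0  ori   r6, r5, 13       | r0=0 r1=3 r2=4 r3=10 r4=13 r5=6 r6=15 r7=5
PC=1  bne  r5, r7, L4        | r0=0 r1=3 r2=4 r3=10 r4=13 r5=6 r6=15 r7=5  [TAKEN]
PC=2  or   r3, r2, r6        | r0=0 r1=3 r2=4 r3=15 r4=13 r5=6 r6=15 r7=5
PC=4  bne  r0, r3, L6        | r0=0 r1=3 r2=4 r3=15 r4=13 r5=6 r6=15 r7=5  [TAKEN]
PC=5  add  r5, r0, r6        | r0=0 r1=3 r2=4 r3=15 r4=13 r5=15 r6=15 r7=5
PC=6  slti  r1, r1, 1        | r0=0 r1=0 r2=4 r3=15 r4=13 r5=15 r6=15 r7=5
PC=7  sub  r3, r7, r5        | r0=0 r1=0 r2=4 r3=65526 r4=13 r5=15 r6=15 r7=5
PC=8  and  r6, r1, r2        | r0=0 r1=0 r2=4 r3=65526 r4=13 r5=15 r6=0 r7=5
PC=9  and  r6, r3, r4        | r0=0 r1=0 r2=4 r3=65526 r4=13 r5=15 r6=4 r7=5

9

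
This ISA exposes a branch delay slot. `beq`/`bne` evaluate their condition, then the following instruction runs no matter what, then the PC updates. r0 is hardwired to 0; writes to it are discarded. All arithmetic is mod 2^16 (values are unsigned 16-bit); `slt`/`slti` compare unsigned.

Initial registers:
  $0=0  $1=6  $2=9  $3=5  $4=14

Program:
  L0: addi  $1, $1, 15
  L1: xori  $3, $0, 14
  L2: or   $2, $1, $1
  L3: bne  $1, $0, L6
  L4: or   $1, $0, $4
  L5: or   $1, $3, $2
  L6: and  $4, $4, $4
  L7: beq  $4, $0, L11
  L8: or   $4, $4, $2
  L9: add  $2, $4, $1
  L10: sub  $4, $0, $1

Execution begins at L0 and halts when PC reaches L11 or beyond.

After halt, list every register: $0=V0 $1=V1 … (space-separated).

$0=0 $1=14 $2=45 $3=14 $4=65522

  step pc=0: addi  $1, $1, 15  regs=(0,21,9,5,14)
  step pc=1: xori  $3, $0, 14  regs=(0,21,9,14,14)
  step pc=2: or   $2, $1, $1  regs=(0,21,21,14,14)
  step pc=3: bne  $1, $0, L6  cond=T  regs=(0,21,21,14,14)
  step pc=4: or   $1, $0, $4  regs=(0,14,21,14,14)
  step pc=6: and  $4, $4, $4  regs=(0,14,21,14,14)
  step pc=7: beq  $4, $0, L11  cond=F  regs=(0,14,21,14,14)
  step pc=8: or   $4, $4, $2  regs=(0,14,21,14,31)
  step pc=9: add  $2, $4, $1  regs=(0,14,45,14,31)
  step pc=10: sub  $4, $0, $1  regs=(0,14,45,14,65522)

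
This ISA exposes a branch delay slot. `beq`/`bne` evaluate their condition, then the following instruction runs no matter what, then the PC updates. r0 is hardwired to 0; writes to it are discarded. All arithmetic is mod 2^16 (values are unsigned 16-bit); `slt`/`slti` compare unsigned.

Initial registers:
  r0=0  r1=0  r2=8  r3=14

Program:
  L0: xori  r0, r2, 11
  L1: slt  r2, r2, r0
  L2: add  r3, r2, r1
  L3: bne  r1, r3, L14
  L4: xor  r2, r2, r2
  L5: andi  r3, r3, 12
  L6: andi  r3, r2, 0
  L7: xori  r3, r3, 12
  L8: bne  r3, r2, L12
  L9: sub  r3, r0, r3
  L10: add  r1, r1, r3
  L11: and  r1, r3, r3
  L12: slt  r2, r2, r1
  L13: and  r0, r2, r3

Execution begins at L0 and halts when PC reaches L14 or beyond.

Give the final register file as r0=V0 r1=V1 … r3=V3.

r0=0 r1=0 r2=0 r3=65524

PC=0  xori  r0, r2, 11       | r0=0 r1=0 r2=8 r3=14
PC=1  slt  r2, r2, r0        | r0=0 r1=0 r2=0 r3=14
PC=2  add  r3, r2, r1        | r0=0 r1=0 r2=0 r3=0
PC=3  bne  r1, r3, L14       | r0=0 r1=0 r2=0 r3=0  [not taken]
PC=4  xor  r2, r2, r2        | r0=0 r1=0 r2=0 r3=0
PC=5  andi  r3, r3, 12       | r0=0 r1=0 r2=0 r3=0
PC=6  andi  r3, r2, 0        | r0=0 r1=0 r2=0 r3=0
PC=7  xori  r3, r3, 12       | r0=0 r1=0 r2=0 r3=12
PC=8  bne  r3, r2, L12       | r0=0 r1=0 r2=0 r3=12  [TAKEN]
PC=9  sub  r3, r0, r3        | r0=0 r1=0 r2=0 r3=65524
PC=12 slt  r2, r2, r1        | r0=0 r1=0 r2=0 r3=65524
PC=13 and  r0, r2, r3        | r0=0 r1=0 r2=0 r3=65524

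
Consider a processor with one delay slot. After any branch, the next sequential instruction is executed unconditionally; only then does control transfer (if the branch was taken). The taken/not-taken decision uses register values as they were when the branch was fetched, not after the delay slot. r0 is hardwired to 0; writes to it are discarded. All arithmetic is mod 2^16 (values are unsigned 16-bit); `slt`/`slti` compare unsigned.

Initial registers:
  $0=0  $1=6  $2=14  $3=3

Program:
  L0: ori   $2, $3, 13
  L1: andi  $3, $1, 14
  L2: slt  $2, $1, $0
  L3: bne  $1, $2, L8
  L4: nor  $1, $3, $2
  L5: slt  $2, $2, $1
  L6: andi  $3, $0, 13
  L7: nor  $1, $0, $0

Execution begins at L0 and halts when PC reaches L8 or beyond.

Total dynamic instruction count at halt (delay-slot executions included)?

5

  step pc=0: ori   $2, $3, 13  regs=(0,6,15,3)
  step pc=1: andi  $3, $1, 14  regs=(0,6,15,6)
  step pc=2: slt  $2, $1, $0  regs=(0,6,0,6)
  step pc=3: bne  $1, $2, L8  cond=T  regs=(0,6,0,6)
  step pc=4: nor  $1, $3, $2  regs=(0,65529,0,6)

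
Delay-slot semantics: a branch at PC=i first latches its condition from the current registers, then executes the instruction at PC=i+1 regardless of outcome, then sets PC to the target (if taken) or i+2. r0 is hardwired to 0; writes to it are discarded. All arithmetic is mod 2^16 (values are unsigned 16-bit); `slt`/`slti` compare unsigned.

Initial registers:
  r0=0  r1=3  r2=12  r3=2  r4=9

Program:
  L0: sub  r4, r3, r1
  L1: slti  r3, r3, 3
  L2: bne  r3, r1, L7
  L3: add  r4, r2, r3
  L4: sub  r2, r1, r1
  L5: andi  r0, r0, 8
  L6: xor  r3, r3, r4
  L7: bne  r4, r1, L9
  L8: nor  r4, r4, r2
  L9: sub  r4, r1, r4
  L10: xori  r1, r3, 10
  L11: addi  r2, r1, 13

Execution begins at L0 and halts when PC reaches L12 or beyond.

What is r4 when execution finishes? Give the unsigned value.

17

  step pc=0: sub  r4, r3, r1  regs=(0,3,12,2,65535)
  step pc=1: slti  r3, r3, 3  regs=(0,3,12,1,65535)
  step pc=2: bne  r3, r1, L7  cond=T  regs=(0,3,12,1,65535)
  step pc=3: add  r4, r2, r3  regs=(0,3,12,1,13)
  step pc=7: bne  r4, r1, L9  cond=T  regs=(0,3,12,1,13)
  step pc=8: nor  r4, r4, r2  regs=(0,3,12,1,65522)
  step pc=9: sub  r4, r1, r4  regs=(0,3,12,1,17)
  step pc=10: xori  r1, r3, 10  regs=(0,11,12,1,17)
  step pc=11: addi  r2, r1, 13  regs=(0,11,24,1,17)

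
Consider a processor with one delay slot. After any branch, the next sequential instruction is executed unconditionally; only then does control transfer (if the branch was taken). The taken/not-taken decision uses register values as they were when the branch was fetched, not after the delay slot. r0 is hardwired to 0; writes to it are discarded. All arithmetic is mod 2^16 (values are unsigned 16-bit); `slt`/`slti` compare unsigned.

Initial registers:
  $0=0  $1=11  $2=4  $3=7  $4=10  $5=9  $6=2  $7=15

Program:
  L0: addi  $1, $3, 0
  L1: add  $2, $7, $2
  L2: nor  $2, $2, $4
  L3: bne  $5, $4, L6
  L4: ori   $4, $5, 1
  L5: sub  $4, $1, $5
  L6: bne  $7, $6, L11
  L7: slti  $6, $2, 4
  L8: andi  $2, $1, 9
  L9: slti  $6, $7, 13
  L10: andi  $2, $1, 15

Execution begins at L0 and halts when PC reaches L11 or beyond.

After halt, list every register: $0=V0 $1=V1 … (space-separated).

PC=0  addi  $1, $3, 0        | $0=0 $1=7 $2=4 $3=7 $4=10 $5=9 $6=2 $7=15
PC=1  add  $2, $7, $2        | $0=0 $1=7 $2=19 $3=7 $4=10 $5=9 $6=2 $7=15
PC=2  nor  $2, $2, $4        | $0=0 $1=7 $2=65508 $3=7 $4=10 $5=9 $6=2 $7=15
PC=3  bne  $5, $4, L6        | $0=0 $1=7 $2=65508 $3=7 $4=10 $5=9 $6=2 $7=15  [TAKEN]
PC=4  ori   $4, $5, 1        | $0=0 $1=7 $2=65508 $3=7 $4=9 $5=9 $6=2 $7=15
PC=6  bne  $7, $6, L11       | $0=0 $1=7 $2=65508 $3=7 $4=9 $5=9 $6=2 $7=15  [TAKEN]
PC=7  slti  $6, $2, 4        | $0=0 $1=7 $2=65508 $3=7 $4=9 $5=9 $6=0 $7=15

$0=0 $1=7 $2=65508 $3=7 $4=9 $5=9 $6=0 $7=15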